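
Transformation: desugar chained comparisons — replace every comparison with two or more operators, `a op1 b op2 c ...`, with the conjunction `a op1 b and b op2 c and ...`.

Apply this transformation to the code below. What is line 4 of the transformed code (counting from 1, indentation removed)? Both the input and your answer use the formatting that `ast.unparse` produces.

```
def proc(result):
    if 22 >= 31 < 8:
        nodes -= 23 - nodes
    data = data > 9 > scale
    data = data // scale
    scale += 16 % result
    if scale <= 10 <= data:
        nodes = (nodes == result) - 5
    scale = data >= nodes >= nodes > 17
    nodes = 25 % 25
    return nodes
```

Transformed code:
def proc(result):
    if 22 >= 31 and 31 < 8:
        nodes -= 23 - nodes
    data = data > 9 and 9 > scale
    data = data // scale
    scale += 16 % result
    if scale <= 10 and 10 <= data:
        nodes = (nodes == result) - 5
    scale = data >= nodes and nodes >= nodes and (nodes > 17)
    nodes = 25 % 25
    return nodes

data = data > 9 and 9 > scale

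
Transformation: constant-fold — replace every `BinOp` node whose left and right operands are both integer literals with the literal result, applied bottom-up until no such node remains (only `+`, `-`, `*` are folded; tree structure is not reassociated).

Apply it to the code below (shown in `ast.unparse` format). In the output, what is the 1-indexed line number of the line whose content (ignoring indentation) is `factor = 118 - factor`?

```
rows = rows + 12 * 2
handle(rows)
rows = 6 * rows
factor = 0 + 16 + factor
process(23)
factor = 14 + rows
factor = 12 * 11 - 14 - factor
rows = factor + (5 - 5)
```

7

Transformed code:
rows = rows + 24
handle(rows)
rows = 6 * rows
factor = 16 + factor
process(23)
factor = 14 + rows
factor = 118 - factor
rows = factor + 0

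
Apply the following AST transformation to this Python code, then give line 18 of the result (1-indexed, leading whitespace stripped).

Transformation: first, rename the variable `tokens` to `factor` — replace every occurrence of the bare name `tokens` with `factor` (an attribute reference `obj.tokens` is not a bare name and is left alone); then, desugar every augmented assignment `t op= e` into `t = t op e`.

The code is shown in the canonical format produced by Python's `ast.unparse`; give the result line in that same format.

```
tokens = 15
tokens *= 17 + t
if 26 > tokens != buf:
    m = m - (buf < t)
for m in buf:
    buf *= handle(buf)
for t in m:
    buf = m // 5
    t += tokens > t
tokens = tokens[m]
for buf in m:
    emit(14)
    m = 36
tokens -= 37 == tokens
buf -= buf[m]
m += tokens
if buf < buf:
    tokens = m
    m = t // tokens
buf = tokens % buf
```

factor = m

Transformed code:
factor = 15
factor = factor * (17 + t)
if 26 > factor != buf:
    m = m - (buf < t)
for m in buf:
    buf = buf * handle(buf)
for t in m:
    buf = m // 5
    t = t + (factor > t)
factor = factor[m]
for buf in m:
    emit(14)
    m = 36
factor = factor - (37 == factor)
buf = buf - buf[m]
m = m + factor
if buf < buf:
    factor = m
    m = t // factor
buf = factor % buf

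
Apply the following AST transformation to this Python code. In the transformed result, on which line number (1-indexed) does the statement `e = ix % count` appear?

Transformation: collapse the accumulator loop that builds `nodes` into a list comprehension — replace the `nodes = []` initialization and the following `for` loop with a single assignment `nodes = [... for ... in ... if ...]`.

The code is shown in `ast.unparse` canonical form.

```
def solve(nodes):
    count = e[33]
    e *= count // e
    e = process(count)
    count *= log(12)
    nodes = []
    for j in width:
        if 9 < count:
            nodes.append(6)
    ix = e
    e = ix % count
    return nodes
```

Transformed code:
def solve(nodes):
    count = e[33]
    e *= count // e
    e = process(count)
    count *= log(12)
    nodes = [6 for j in width if 9 < count]
    ix = e
    e = ix % count
    return nodes

8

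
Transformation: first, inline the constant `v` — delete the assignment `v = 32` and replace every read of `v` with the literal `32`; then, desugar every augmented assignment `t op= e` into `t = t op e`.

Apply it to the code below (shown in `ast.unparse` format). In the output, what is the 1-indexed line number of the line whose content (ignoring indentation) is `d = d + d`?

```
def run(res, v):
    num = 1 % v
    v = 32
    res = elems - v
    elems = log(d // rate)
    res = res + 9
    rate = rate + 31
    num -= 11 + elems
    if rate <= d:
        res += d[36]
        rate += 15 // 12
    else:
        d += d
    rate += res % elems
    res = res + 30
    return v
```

12

Transformed code:
def run(res, v):
    num = 1 % 32
    res = elems - 32
    elems = log(d // rate)
    res = res + 9
    rate = rate + 31
    num = num - (11 + elems)
    if rate <= d:
        res = res + d[36]
        rate = rate + 15 // 12
    else:
        d = d + d
    rate = rate + res % elems
    res = res + 30
    return 32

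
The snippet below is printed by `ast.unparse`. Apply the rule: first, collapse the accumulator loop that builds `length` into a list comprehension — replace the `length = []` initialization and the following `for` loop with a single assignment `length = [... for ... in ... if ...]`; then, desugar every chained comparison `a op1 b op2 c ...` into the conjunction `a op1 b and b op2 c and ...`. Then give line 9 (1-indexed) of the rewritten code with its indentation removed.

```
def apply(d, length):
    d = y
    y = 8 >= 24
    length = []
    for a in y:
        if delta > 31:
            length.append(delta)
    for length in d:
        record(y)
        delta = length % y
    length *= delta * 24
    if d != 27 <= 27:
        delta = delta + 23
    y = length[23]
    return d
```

if d != 27 and 27 <= 27:

Transformed code:
def apply(d, length):
    d = y
    y = 8 >= 24
    length = [delta for a in y if delta > 31]
    for length in d:
        record(y)
        delta = length % y
    length *= delta * 24
    if d != 27 and 27 <= 27:
        delta = delta + 23
    y = length[23]
    return d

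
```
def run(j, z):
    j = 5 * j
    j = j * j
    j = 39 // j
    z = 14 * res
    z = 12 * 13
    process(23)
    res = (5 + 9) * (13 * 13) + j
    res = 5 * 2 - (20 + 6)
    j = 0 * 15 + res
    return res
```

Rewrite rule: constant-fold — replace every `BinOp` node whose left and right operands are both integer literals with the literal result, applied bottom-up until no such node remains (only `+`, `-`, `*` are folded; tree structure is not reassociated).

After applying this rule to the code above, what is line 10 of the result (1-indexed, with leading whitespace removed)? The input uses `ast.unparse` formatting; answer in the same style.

Transformed code:
def run(j, z):
    j = 5 * j
    j = j * j
    j = 39 // j
    z = 14 * res
    z = 156
    process(23)
    res = 2366 + j
    res = -16
    j = 0 + res
    return res

j = 0 + res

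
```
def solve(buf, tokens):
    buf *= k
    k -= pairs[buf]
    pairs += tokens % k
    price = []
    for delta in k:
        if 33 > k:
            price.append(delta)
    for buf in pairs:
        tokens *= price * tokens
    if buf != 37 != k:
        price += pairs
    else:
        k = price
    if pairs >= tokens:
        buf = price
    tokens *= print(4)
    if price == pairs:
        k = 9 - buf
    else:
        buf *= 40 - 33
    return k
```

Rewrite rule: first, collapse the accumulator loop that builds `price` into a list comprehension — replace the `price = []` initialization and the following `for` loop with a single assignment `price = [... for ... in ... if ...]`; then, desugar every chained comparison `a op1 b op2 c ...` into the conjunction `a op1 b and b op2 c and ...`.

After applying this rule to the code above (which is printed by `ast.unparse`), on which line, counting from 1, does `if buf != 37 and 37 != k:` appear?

8

Transformed code:
def solve(buf, tokens):
    buf *= k
    k -= pairs[buf]
    pairs += tokens % k
    price = [delta for delta in k if 33 > k]
    for buf in pairs:
        tokens *= price * tokens
    if buf != 37 and 37 != k:
        price += pairs
    else:
        k = price
    if pairs >= tokens:
        buf = price
    tokens *= print(4)
    if price == pairs:
        k = 9 - buf
    else:
        buf *= 40 - 33
    return k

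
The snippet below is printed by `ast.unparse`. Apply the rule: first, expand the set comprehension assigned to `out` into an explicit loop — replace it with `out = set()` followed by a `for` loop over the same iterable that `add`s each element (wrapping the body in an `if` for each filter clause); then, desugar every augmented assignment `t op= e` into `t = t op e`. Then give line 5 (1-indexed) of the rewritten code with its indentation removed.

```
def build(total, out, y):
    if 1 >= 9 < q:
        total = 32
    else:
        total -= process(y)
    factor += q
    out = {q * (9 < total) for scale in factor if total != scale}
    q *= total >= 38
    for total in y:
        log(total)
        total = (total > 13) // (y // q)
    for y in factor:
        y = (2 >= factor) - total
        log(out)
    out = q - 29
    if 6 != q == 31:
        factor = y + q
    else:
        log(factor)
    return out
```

total = total - process(y)

Transformed code:
def build(total, out, y):
    if 1 >= 9 < q:
        total = 32
    else:
        total = total - process(y)
    factor = factor + q
    out = set()
    for scale in factor:
        if total != scale:
            out.add(q * (9 < total))
    q = q * (total >= 38)
    for total in y:
        log(total)
        total = (total > 13) // (y // q)
    for y in factor:
        y = (2 >= factor) - total
        log(out)
    out = q - 29
    if 6 != q == 31:
        factor = y + q
    else:
        log(factor)
    return out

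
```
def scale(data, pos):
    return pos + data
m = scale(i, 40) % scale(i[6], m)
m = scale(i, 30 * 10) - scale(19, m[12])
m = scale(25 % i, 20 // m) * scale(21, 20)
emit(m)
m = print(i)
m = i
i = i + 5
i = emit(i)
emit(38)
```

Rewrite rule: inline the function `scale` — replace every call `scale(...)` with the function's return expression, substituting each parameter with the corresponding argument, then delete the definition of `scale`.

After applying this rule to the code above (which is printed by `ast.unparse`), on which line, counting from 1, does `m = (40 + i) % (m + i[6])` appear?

1

Transformed code:
m = (40 + i) % (m + i[6])
m = 30 * 10 + i - (m[12] + 19)
m = (20 // m + 25 % i) * (20 + 21)
emit(m)
m = print(i)
m = i
i = i + 5
i = emit(i)
emit(38)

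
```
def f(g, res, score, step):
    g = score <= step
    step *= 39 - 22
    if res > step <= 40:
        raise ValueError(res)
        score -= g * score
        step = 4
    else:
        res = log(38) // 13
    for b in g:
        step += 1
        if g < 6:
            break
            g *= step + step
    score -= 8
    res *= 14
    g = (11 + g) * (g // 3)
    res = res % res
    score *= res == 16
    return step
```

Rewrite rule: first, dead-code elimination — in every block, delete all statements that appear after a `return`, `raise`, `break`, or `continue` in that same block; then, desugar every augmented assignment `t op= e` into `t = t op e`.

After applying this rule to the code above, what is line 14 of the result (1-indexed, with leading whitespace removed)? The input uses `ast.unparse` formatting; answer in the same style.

Transformed code:
def f(g, res, score, step):
    g = score <= step
    step = step * (39 - 22)
    if res > step <= 40:
        raise ValueError(res)
    else:
        res = log(38) // 13
    for b in g:
        step = step + 1
        if g < 6:
            break
    score = score - 8
    res = res * 14
    g = (11 + g) * (g // 3)
    res = res % res
    score = score * (res == 16)
    return step

g = (11 + g) * (g // 3)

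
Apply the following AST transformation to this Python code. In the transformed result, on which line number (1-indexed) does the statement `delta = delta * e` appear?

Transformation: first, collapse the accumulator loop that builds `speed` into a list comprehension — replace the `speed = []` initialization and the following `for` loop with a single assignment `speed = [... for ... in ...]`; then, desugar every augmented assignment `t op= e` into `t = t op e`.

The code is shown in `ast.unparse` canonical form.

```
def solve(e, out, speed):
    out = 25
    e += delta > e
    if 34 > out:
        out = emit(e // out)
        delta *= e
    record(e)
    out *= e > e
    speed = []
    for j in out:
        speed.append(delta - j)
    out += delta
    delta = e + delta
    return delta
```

Transformed code:
def solve(e, out, speed):
    out = 25
    e = e + (delta > e)
    if 34 > out:
        out = emit(e // out)
        delta = delta * e
    record(e)
    out = out * (e > e)
    speed = [delta - j for j in out]
    out = out + delta
    delta = e + delta
    return delta

6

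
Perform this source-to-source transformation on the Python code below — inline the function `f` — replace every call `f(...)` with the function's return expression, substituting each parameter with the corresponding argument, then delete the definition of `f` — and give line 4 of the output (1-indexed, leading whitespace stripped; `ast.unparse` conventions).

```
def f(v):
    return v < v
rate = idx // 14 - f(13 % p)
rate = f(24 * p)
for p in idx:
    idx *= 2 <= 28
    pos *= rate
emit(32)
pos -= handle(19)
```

Transformed code:
rate = idx // 14 - (13 % p < 13 % p)
rate = 24 * p < 24 * p
for p in idx:
    idx *= 2 <= 28
    pos *= rate
emit(32)
pos -= handle(19)

idx *= 2 <= 28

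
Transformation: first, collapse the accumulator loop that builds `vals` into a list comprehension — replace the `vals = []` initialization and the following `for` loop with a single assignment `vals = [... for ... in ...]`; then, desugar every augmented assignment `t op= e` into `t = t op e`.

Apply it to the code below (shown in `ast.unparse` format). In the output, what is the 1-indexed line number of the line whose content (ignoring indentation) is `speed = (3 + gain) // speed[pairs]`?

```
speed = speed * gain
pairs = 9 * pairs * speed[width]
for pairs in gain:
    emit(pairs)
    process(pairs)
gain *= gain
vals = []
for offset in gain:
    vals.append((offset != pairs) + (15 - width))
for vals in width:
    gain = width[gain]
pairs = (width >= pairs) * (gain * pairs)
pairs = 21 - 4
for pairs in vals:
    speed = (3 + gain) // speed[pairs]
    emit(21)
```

Transformed code:
speed = speed * gain
pairs = 9 * pairs * speed[width]
for pairs in gain:
    emit(pairs)
    process(pairs)
gain = gain * gain
vals = [(offset != pairs) + (15 - width) for offset in gain]
for vals in width:
    gain = width[gain]
pairs = (width >= pairs) * (gain * pairs)
pairs = 21 - 4
for pairs in vals:
    speed = (3 + gain) // speed[pairs]
    emit(21)

13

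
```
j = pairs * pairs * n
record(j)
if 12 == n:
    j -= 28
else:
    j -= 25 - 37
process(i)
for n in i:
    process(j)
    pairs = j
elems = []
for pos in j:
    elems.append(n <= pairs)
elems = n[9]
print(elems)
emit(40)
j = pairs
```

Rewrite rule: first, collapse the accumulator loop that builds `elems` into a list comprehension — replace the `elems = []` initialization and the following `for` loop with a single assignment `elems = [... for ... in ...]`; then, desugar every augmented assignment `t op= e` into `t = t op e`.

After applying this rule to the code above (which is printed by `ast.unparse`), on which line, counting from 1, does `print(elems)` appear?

Transformed code:
j = pairs * pairs * n
record(j)
if 12 == n:
    j = j - 28
else:
    j = j - (25 - 37)
process(i)
for n in i:
    process(j)
    pairs = j
elems = [n <= pairs for pos in j]
elems = n[9]
print(elems)
emit(40)
j = pairs

13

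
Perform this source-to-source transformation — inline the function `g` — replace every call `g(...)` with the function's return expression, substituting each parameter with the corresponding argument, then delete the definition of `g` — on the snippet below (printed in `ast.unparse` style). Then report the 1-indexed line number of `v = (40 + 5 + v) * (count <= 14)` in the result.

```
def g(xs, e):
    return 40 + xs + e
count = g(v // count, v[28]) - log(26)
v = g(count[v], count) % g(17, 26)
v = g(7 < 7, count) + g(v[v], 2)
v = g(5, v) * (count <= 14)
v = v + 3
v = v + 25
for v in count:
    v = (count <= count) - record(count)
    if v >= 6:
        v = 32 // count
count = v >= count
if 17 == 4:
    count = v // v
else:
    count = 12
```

4

Transformed code:
count = 40 + v // count + v[28] - log(26)
v = (40 + count[v] + count) % (40 + 17 + 26)
v = 40 + (7 < 7) + count + (40 + v[v] + 2)
v = (40 + 5 + v) * (count <= 14)
v = v + 3
v = v + 25
for v in count:
    v = (count <= count) - record(count)
    if v >= 6:
        v = 32 // count
count = v >= count
if 17 == 4:
    count = v // v
else:
    count = 12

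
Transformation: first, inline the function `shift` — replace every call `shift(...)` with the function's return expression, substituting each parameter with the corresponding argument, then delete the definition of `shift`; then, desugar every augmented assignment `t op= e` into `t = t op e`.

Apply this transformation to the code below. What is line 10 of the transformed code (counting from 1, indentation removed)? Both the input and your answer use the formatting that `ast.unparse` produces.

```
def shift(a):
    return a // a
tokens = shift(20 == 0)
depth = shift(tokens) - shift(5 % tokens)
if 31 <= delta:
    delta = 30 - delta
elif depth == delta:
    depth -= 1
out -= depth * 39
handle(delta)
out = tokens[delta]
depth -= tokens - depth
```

depth = depth - (tokens - depth)

Transformed code:
tokens = (20 == 0) // (20 == 0)
depth = tokens // tokens - 5 % tokens // (5 % tokens)
if 31 <= delta:
    delta = 30 - delta
elif depth == delta:
    depth = depth - 1
out = out - depth * 39
handle(delta)
out = tokens[delta]
depth = depth - (tokens - depth)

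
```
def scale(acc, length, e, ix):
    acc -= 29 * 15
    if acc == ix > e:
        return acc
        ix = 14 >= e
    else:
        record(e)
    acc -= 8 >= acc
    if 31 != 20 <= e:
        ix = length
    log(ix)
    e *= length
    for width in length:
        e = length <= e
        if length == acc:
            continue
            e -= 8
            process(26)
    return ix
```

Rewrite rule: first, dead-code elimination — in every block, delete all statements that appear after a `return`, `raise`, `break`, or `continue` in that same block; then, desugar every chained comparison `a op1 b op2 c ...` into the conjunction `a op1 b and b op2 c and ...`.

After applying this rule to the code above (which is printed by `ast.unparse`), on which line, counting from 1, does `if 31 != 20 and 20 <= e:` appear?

Transformed code:
def scale(acc, length, e, ix):
    acc -= 29 * 15
    if acc == ix and ix > e:
        return acc
    else:
        record(e)
    acc -= 8 >= acc
    if 31 != 20 and 20 <= e:
        ix = length
    log(ix)
    e *= length
    for width in length:
        e = length <= e
        if length == acc:
            continue
    return ix

8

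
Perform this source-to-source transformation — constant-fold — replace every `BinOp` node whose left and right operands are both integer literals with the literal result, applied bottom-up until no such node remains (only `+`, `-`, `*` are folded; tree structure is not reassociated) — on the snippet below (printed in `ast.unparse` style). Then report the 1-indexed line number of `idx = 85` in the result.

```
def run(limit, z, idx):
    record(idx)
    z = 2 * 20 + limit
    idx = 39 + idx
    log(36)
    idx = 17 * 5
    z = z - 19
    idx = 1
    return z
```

6

Transformed code:
def run(limit, z, idx):
    record(idx)
    z = 40 + limit
    idx = 39 + idx
    log(36)
    idx = 85
    z = z - 19
    idx = 1
    return z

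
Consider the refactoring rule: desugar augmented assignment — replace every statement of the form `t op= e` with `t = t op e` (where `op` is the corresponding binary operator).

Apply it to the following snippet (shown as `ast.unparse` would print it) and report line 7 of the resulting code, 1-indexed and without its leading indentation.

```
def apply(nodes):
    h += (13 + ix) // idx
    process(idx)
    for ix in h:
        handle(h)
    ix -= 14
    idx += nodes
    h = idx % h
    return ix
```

Transformed code:
def apply(nodes):
    h = h + (13 + ix) // idx
    process(idx)
    for ix in h:
        handle(h)
    ix = ix - 14
    idx = idx + nodes
    h = idx % h
    return ix

idx = idx + nodes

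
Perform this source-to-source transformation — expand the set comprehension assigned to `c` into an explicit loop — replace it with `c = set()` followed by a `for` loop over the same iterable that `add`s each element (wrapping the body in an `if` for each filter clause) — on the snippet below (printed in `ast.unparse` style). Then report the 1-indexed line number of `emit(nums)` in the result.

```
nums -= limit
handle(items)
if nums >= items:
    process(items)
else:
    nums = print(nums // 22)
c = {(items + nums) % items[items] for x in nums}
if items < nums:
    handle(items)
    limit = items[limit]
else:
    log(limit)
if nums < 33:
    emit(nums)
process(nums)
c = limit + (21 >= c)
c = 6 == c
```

16

Transformed code:
nums -= limit
handle(items)
if nums >= items:
    process(items)
else:
    nums = print(nums // 22)
c = set()
for x in nums:
    c.add((items + nums) % items[items])
if items < nums:
    handle(items)
    limit = items[limit]
else:
    log(limit)
if nums < 33:
    emit(nums)
process(nums)
c = limit + (21 >= c)
c = 6 == c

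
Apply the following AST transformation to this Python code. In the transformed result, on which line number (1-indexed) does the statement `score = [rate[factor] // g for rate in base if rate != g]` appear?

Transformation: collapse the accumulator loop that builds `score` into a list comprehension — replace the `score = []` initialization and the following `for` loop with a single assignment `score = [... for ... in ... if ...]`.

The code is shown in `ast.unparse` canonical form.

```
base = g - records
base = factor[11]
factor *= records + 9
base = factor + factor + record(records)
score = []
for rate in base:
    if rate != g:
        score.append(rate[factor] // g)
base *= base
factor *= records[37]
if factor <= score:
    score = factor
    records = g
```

Transformed code:
base = g - records
base = factor[11]
factor *= records + 9
base = factor + factor + record(records)
score = [rate[factor] // g for rate in base if rate != g]
base *= base
factor *= records[37]
if factor <= score:
    score = factor
    records = g

5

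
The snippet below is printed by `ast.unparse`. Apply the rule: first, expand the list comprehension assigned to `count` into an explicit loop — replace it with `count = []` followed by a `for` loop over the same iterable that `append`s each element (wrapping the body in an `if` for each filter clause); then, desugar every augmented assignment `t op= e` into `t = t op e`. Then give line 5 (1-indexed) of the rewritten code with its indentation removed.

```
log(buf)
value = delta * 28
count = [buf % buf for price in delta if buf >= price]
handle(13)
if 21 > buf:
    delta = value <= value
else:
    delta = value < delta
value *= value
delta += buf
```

Transformed code:
log(buf)
value = delta * 28
count = []
for price in delta:
    if buf >= price:
        count.append(buf % buf)
handle(13)
if 21 > buf:
    delta = value <= value
else:
    delta = value < delta
value = value * value
delta = delta + buf

if buf >= price:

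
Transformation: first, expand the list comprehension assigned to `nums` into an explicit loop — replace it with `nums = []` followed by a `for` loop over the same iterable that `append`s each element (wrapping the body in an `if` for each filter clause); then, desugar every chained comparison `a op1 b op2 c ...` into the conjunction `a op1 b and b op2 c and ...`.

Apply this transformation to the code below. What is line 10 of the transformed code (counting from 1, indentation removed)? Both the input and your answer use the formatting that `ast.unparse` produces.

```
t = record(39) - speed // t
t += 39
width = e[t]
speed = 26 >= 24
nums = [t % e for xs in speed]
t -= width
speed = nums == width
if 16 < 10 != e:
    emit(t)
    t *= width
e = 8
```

Transformed code:
t = record(39) - speed // t
t += 39
width = e[t]
speed = 26 >= 24
nums = []
for xs in speed:
    nums.append(t % e)
t -= width
speed = nums == width
if 16 < 10 and 10 != e:
    emit(t)
    t *= width
e = 8

if 16 < 10 and 10 != e:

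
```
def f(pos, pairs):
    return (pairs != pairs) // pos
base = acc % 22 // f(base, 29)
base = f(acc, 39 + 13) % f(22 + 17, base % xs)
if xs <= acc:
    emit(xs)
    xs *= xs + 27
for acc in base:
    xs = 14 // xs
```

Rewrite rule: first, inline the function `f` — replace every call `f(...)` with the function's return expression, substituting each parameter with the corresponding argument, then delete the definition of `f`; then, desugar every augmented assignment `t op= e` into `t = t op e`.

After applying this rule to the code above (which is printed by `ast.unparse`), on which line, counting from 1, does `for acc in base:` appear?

6

Transformed code:
base = acc % 22 // ((29 != 29) // base)
base = (39 + 13 != 39 + 13) // acc % ((base % xs != base % xs) // (22 + 17))
if xs <= acc:
    emit(xs)
    xs = xs * (xs + 27)
for acc in base:
    xs = 14 // xs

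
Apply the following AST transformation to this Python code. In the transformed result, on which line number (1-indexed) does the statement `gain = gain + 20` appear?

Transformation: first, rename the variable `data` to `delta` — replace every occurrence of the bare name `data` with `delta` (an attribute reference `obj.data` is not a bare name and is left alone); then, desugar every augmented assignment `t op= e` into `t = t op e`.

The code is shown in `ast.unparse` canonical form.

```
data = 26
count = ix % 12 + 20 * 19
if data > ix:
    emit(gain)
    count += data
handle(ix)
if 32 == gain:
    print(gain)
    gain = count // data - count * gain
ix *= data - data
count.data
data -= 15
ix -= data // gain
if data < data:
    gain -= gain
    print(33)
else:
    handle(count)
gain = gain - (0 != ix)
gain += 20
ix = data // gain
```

Transformed code:
delta = 26
count = ix % 12 + 20 * 19
if delta > ix:
    emit(gain)
    count = count + delta
handle(ix)
if 32 == gain:
    print(gain)
    gain = count // delta - count * gain
ix = ix * (delta - delta)
count.data
delta = delta - 15
ix = ix - delta // gain
if delta < delta:
    gain = gain - gain
    print(33)
else:
    handle(count)
gain = gain - (0 != ix)
gain = gain + 20
ix = delta // gain

20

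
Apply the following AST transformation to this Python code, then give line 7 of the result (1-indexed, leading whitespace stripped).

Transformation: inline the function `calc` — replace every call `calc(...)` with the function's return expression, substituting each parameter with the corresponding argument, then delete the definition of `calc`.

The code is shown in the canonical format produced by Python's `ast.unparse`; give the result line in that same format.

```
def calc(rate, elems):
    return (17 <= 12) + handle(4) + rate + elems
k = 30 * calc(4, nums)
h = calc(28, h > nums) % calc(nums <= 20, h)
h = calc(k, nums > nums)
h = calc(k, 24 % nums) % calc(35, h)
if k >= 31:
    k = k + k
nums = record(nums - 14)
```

nums = record(nums - 14)

Transformed code:
k = 30 * ((17 <= 12) + handle(4) + 4 + nums)
h = ((17 <= 12) + handle(4) + 28 + (h > nums)) % ((17 <= 12) + handle(4) + (nums <= 20) + h)
h = (17 <= 12) + handle(4) + k + (nums > nums)
h = ((17 <= 12) + handle(4) + k + 24 % nums) % ((17 <= 12) + handle(4) + 35 + h)
if k >= 31:
    k = k + k
nums = record(nums - 14)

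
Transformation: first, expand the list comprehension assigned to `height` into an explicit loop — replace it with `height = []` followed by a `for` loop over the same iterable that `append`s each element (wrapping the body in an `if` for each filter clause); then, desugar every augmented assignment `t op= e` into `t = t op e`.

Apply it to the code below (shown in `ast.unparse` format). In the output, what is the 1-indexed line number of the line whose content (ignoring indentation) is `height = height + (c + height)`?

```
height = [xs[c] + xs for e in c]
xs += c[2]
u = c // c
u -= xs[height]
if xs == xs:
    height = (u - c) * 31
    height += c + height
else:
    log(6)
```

9

Transformed code:
height = []
for e in c:
    height.append(xs[c] + xs)
xs = xs + c[2]
u = c // c
u = u - xs[height]
if xs == xs:
    height = (u - c) * 31
    height = height + (c + height)
else:
    log(6)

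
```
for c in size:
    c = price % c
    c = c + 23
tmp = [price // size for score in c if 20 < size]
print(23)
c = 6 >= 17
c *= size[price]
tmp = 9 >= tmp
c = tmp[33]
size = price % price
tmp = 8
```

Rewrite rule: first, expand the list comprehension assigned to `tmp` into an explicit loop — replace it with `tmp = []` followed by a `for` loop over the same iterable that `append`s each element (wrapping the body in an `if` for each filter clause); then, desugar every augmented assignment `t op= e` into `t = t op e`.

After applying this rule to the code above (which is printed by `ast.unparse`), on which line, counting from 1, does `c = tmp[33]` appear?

Transformed code:
for c in size:
    c = price % c
    c = c + 23
tmp = []
for score in c:
    if 20 < size:
        tmp.append(price // size)
print(23)
c = 6 >= 17
c = c * size[price]
tmp = 9 >= tmp
c = tmp[33]
size = price % price
tmp = 8

12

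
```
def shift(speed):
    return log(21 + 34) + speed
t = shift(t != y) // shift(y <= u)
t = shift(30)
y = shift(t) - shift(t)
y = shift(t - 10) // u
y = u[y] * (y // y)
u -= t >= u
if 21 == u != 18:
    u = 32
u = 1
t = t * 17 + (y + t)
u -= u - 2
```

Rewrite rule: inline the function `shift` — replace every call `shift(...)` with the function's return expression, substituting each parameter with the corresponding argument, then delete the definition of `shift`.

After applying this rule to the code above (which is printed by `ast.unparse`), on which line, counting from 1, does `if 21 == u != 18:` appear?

7

Transformed code:
t = (log(21 + 34) + (t != y)) // (log(21 + 34) + (y <= u))
t = log(21 + 34) + 30
y = log(21 + 34) + t - (log(21 + 34) + t)
y = (log(21 + 34) + (t - 10)) // u
y = u[y] * (y // y)
u -= t >= u
if 21 == u != 18:
    u = 32
u = 1
t = t * 17 + (y + t)
u -= u - 2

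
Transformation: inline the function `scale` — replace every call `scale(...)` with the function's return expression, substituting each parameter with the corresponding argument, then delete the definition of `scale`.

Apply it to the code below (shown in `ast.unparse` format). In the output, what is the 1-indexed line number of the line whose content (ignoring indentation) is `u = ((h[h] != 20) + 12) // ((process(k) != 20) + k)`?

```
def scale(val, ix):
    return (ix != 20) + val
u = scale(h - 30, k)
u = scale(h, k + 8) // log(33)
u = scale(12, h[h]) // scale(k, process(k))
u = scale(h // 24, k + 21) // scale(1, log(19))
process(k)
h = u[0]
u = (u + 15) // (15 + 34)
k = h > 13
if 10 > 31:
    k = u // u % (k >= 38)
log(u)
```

3

Transformed code:
u = (k != 20) + (h - 30)
u = ((k + 8 != 20) + h) // log(33)
u = ((h[h] != 20) + 12) // ((process(k) != 20) + k)
u = ((k + 21 != 20) + h // 24) // ((log(19) != 20) + 1)
process(k)
h = u[0]
u = (u + 15) // (15 + 34)
k = h > 13
if 10 > 31:
    k = u // u % (k >= 38)
log(u)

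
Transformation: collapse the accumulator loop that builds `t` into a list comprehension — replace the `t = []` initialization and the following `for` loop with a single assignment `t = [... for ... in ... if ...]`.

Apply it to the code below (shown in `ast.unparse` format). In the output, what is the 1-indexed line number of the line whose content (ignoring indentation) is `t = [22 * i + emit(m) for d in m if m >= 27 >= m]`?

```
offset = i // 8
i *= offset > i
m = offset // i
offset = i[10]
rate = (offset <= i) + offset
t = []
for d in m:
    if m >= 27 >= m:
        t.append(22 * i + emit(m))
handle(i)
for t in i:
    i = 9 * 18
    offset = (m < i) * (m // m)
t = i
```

Transformed code:
offset = i // 8
i *= offset > i
m = offset // i
offset = i[10]
rate = (offset <= i) + offset
t = [22 * i + emit(m) for d in m if m >= 27 >= m]
handle(i)
for t in i:
    i = 9 * 18
    offset = (m < i) * (m // m)
t = i

6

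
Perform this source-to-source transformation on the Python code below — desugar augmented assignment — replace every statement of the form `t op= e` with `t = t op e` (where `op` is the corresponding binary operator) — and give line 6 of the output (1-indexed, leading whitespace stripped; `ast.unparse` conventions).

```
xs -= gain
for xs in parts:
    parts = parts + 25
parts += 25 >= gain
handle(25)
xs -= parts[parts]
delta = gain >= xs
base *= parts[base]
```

xs = xs - parts[parts]

Transformed code:
xs = xs - gain
for xs in parts:
    parts = parts + 25
parts = parts + (25 >= gain)
handle(25)
xs = xs - parts[parts]
delta = gain >= xs
base = base * parts[base]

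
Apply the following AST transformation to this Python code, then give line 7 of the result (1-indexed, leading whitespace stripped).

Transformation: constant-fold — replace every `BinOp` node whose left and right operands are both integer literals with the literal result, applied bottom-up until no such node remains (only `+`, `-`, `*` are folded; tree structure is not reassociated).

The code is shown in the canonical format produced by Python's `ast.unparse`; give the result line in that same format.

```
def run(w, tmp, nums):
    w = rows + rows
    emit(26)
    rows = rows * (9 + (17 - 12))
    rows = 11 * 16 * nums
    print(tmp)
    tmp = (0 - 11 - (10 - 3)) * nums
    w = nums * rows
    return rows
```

Transformed code:
def run(w, tmp, nums):
    w = rows + rows
    emit(26)
    rows = rows * 14
    rows = 176 * nums
    print(tmp)
    tmp = -18 * nums
    w = nums * rows
    return rows

tmp = -18 * nums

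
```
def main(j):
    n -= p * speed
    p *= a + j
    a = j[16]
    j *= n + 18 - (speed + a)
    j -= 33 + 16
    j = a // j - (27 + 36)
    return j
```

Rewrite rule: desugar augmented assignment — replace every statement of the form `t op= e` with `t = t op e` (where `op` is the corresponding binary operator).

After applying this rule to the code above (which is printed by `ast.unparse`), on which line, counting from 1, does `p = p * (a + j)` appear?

Transformed code:
def main(j):
    n = n - p * speed
    p = p * (a + j)
    a = j[16]
    j = j * (n + 18 - (speed + a))
    j = j - (33 + 16)
    j = a // j - (27 + 36)
    return j

3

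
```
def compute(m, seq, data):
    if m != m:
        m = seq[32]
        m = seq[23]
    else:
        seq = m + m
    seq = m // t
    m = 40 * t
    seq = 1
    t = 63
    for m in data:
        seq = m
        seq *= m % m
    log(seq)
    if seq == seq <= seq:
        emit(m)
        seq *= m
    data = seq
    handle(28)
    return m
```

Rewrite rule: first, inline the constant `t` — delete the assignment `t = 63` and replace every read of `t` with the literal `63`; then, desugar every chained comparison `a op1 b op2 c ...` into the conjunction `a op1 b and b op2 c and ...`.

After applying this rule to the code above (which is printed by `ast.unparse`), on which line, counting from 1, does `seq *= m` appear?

Transformed code:
def compute(m, seq, data):
    if m != m:
        m = seq[32]
        m = seq[23]
    else:
        seq = m + m
    seq = m // 63
    m = 40 * 63
    seq = 1
    for m in data:
        seq = m
        seq *= m % m
    log(seq)
    if seq == seq and seq <= seq:
        emit(m)
        seq *= m
    data = seq
    handle(28)
    return m

16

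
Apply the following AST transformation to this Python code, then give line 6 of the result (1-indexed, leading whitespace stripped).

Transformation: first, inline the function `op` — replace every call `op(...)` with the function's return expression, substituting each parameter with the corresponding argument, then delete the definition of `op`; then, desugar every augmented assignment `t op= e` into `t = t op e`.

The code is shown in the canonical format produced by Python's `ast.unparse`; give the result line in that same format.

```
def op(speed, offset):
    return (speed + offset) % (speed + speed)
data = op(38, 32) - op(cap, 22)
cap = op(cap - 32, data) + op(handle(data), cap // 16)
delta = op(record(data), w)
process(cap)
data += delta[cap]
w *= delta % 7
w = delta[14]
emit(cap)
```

w = w * (delta % 7)

Transformed code:
data = (38 + 32) % (38 + 38) - (cap + 22) % (cap + cap)
cap = (cap - 32 + data) % (cap - 32 + (cap - 32)) + (handle(data) + cap // 16) % (handle(data) + handle(data))
delta = (record(data) + w) % (record(data) + record(data))
process(cap)
data = data + delta[cap]
w = w * (delta % 7)
w = delta[14]
emit(cap)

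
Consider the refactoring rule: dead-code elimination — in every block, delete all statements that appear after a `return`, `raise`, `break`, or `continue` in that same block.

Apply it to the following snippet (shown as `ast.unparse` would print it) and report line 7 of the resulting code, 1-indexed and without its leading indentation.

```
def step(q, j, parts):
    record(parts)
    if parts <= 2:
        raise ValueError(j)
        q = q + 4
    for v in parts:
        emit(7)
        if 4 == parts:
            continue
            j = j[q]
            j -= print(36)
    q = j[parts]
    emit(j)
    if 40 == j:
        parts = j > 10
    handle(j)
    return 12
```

Transformed code:
def step(q, j, parts):
    record(parts)
    if parts <= 2:
        raise ValueError(j)
    for v in parts:
        emit(7)
        if 4 == parts:
            continue
    q = j[parts]
    emit(j)
    if 40 == j:
        parts = j > 10
    handle(j)
    return 12

if 4 == parts:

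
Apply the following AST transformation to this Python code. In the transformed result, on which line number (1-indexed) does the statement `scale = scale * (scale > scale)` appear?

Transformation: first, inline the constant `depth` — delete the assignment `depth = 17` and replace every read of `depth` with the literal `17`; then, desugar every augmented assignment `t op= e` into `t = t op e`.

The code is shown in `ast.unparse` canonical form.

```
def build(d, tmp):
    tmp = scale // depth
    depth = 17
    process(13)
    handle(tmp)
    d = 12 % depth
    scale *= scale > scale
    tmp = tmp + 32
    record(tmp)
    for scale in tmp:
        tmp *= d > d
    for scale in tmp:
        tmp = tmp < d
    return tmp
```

6

Transformed code:
def build(d, tmp):
    tmp = scale // 17
    process(13)
    handle(tmp)
    d = 12 % 17
    scale = scale * (scale > scale)
    tmp = tmp + 32
    record(tmp)
    for scale in tmp:
        tmp = tmp * (d > d)
    for scale in tmp:
        tmp = tmp < d
    return tmp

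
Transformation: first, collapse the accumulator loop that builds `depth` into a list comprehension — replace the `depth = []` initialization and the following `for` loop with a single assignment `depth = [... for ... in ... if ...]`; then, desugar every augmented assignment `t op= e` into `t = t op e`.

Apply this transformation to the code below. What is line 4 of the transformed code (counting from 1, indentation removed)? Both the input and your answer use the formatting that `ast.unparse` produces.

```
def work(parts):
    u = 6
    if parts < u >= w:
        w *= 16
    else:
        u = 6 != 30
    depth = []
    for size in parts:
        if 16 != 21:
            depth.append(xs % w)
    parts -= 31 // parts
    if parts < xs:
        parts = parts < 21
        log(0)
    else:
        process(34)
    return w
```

w = w * 16

Transformed code:
def work(parts):
    u = 6
    if parts < u >= w:
        w = w * 16
    else:
        u = 6 != 30
    depth = [xs % w for size in parts if 16 != 21]
    parts = parts - 31 // parts
    if parts < xs:
        parts = parts < 21
        log(0)
    else:
        process(34)
    return w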